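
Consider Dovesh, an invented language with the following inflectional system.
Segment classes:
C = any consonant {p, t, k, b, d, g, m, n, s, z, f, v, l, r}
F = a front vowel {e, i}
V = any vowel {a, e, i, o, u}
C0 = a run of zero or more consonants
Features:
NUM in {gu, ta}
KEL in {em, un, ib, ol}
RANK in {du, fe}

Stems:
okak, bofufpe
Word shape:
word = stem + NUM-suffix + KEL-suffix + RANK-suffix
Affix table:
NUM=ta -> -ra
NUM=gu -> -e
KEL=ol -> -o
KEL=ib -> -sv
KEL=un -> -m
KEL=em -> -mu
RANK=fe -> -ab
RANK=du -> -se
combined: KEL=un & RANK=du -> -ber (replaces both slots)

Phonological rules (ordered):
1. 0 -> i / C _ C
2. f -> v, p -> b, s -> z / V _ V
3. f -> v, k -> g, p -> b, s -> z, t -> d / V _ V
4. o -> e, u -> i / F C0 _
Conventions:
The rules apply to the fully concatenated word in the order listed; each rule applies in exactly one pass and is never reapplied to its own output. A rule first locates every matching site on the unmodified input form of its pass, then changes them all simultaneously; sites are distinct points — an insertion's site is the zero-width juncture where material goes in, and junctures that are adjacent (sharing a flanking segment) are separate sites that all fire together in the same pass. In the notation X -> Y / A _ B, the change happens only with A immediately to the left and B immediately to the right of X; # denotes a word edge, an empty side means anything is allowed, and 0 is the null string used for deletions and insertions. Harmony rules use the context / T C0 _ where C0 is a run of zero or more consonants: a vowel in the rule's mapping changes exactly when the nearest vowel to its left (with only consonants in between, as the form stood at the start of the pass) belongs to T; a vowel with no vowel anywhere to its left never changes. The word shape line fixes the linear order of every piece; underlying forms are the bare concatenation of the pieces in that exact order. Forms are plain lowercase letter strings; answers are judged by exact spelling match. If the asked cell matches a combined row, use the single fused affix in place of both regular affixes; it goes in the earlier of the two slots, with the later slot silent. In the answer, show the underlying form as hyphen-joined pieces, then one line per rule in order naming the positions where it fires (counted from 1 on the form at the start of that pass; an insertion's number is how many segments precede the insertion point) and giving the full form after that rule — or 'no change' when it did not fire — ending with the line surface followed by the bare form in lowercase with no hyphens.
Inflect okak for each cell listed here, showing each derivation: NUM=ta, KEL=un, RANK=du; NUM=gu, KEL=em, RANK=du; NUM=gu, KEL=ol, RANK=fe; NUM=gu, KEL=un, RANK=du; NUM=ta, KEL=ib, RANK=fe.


cell NUM=ta, KEL=un, RANK=du:
underlying: okak-ra-ber
1. 0 -> i / C _ C: inserts after position(s) 4: okakiraber
2. f -> v, p -> b, s -> z / V _ V: no change
3. f -> v, k -> g, p -> b, s -> z, t -> d / V _ V: fires at position(s) 2, 4: ogagiraber
4. o -> e, u -> i / F C0 _: no change
surface: ogagiraber

cell NUM=gu, KEL=em, RANK=du:
underlying: okak-e-mu-se
1. 0 -> i / C _ C: no change
2. f -> v, p -> b, s -> z / V _ V: fires at position(s) 8: okakemuze
3. f -> v, k -> g, p -> b, s -> z, t -> d / V _ V: fires at position(s) 2, 4: ogagemuze
4. o -> e, u -> i / F C0 _: fires at position(s) 7: ogagemize
surface: ogagemize

cell NUM=gu, KEL=ol, RANK=fe:
underlying: okak-e-o-ab
1. 0 -> i / C _ C: no change
2. f -> v, p -> b, s -> z / V _ V: no change
3. f -> v, k -> g, p -> b, s -> z, t -> d / V _ V: fires at position(s) 2, 4: ogageoab
4. o -> e, u -> i / F C0 _: fires at position(s) 6: ogageeab
surface: ogageeab

cell NUM=gu, KEL=un, RANK=du:
underlying: okak-e-ber
1. 0 -> i / C _ C: no change
2. f -> v, p -> b, s -> z / V _ V: no change
3. f -> v, k -> g, p -> b, s -> z, t -> d / V _ V: fires at position(s) 2, 4: ogageber
4. o -> e, u -> i / F C0 _: no change
surface: ogageber

cell NUM=ta, KEL=ib, RANK=fe:
underlying: okak-ra-sv-ab
1. 0 -> i / C _ C: inserts after position(s) 4, 7: okakirasivab
2. f -> v, p -> b, s -> z / V _ V: fires at position(s) 8: okakirazivab
3. f -> v, k -> g, p -> b, s -> z, t -> d / V _ V: fires at position(s) 2, 4: ogagirazivab
4. o -> e, u -> i / F C0 _: no change
surface: ogagirazivab


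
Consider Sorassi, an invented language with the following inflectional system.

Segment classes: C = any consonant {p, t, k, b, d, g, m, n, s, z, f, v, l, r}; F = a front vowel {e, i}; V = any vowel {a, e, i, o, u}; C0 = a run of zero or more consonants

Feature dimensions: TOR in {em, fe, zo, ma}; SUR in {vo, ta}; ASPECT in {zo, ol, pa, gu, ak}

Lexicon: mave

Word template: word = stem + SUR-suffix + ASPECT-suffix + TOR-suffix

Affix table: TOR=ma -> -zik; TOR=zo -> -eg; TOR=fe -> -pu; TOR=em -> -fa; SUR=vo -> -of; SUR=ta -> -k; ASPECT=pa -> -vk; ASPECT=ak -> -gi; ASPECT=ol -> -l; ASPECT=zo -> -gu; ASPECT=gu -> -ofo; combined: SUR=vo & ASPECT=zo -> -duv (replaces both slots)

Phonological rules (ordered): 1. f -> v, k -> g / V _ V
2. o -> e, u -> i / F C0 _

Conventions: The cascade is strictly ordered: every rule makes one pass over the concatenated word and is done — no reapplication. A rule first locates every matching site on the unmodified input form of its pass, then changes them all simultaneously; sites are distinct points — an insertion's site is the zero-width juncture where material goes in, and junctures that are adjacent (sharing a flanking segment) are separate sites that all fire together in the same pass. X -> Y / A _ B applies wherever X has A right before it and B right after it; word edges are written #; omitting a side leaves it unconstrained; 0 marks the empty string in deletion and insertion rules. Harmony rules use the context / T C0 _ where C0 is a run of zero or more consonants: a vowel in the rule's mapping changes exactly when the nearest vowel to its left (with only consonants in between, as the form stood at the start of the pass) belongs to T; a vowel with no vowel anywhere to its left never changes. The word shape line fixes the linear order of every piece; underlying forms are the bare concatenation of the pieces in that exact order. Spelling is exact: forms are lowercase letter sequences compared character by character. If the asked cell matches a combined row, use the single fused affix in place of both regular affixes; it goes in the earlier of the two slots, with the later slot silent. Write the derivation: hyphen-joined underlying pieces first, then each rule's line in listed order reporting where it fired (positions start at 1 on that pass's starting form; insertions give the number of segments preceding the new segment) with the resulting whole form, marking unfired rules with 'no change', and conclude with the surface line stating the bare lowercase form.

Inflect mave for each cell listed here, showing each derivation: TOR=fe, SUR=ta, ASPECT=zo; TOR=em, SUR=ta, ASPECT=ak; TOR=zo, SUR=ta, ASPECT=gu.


cell TOR=fe, SUR=ta, ASPECT=zo:
underlying: mave-k-gu-pu
1. f -> v, k -> g / V _ V: no change
2. o -> e, u -> i / F C0 _: fires at position(s) 7: mavekgipu
surface: mavekgipu

cell TOR=em, SUR=ta, ASPECT=ak:
underlying: mave-k-gi-fa
1. f -> v, k -> g / V _ V: fires at position(s) 8: mavekgiva
2. o -> e, u -> i / F C0 _: no change
surface: mavekgiva

cell TOR=zo, SUR=ta, ASPECT=gu:
underlying: mave-k-ofo-eg
1. f -> v, k -> g / V _ V: fires at position(s) 5, 7: mavegovoeg
2. o -> e, u -> i / F C0 _: fires at position(s) 6: mavegevoeg
surface: mavegevoeg


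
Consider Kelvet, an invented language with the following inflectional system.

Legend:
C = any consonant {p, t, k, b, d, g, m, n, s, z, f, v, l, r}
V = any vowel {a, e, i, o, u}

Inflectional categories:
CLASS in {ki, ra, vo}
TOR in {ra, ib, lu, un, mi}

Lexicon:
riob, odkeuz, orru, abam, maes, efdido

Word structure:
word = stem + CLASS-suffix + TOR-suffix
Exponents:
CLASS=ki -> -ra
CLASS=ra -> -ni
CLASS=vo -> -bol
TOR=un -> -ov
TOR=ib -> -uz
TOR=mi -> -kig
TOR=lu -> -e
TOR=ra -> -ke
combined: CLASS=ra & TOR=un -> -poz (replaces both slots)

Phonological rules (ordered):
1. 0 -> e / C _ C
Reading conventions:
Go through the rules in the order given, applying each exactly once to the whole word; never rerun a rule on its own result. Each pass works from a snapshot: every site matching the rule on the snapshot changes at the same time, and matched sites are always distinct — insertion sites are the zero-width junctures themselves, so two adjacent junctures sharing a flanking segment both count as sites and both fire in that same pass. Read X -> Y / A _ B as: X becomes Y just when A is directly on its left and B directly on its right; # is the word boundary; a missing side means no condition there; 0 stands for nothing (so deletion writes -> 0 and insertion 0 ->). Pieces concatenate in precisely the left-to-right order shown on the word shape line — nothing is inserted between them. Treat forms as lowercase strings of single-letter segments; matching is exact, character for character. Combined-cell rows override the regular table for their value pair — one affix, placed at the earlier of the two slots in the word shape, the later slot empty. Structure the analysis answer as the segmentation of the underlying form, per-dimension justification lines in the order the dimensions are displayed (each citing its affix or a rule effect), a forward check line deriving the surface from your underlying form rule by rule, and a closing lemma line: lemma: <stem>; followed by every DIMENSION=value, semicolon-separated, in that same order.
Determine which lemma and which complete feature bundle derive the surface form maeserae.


underlying: maes-ra-e
CLASS=ki - signalled by the affix -ra
TOR=lu - signalled by the affix -e
check: maesrae -> maeserae
lemma: maes; CLASS=ki; TOR=lu


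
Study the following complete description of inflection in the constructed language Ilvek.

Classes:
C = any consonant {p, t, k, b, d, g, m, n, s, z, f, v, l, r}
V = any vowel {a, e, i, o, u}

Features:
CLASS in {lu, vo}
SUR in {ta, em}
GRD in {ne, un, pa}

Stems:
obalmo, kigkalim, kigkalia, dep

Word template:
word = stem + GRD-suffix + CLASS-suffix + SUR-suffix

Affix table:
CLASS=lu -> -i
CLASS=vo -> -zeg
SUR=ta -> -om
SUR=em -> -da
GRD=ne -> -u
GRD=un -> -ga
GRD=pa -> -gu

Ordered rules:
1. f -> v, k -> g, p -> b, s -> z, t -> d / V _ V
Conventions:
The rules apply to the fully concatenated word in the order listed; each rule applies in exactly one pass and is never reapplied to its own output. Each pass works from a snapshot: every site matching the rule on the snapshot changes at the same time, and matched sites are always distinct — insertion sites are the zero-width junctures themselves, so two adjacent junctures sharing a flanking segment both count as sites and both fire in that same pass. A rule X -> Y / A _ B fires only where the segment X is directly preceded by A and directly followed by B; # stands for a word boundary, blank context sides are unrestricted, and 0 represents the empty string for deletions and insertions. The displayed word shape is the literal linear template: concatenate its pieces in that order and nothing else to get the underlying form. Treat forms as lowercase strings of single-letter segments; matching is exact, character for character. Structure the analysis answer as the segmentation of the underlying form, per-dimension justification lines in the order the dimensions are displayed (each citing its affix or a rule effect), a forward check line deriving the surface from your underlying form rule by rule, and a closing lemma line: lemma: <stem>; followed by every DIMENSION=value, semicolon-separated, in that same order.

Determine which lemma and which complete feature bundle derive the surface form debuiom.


underlying: dep-u-i-om
CLASS=lu - signalled by the affix -i
SUR=ta - signalled by the affix -om
GRD=ne - signalled by the affix -u
check: depuiom -> debuiom
lemma: dep; CLASS=lu; SUR=ta; GRD=ne


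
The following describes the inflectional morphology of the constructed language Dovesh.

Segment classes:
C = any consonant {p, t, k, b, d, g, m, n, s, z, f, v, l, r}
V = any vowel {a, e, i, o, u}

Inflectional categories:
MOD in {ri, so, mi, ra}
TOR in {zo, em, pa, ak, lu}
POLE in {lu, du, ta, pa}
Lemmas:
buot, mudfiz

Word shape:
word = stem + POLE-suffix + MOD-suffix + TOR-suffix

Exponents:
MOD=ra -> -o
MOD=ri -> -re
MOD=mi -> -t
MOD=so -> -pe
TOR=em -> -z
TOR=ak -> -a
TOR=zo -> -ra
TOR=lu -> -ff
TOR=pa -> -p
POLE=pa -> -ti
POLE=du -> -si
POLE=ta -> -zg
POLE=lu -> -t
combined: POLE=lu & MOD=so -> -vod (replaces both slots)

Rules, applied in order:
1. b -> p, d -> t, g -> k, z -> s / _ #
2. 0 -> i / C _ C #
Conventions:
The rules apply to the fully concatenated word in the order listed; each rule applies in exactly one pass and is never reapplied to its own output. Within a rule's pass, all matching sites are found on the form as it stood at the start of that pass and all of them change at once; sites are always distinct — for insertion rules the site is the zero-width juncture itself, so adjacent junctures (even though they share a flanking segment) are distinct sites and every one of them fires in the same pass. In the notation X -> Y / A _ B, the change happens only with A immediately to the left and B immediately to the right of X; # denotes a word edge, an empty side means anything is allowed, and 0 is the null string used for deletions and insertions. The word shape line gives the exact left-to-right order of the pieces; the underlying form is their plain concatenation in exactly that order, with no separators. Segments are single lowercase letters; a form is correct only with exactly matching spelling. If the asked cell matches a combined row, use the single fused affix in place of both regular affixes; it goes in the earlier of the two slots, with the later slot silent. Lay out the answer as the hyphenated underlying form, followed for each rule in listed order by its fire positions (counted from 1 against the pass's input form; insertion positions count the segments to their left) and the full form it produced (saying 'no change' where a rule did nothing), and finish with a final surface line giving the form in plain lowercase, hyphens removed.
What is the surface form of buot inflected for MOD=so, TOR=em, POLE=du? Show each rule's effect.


underlying: buot-si-pe-z
1. b -> p, d -> t, g -> k, z -> s / _ #: fires at position(s) 9: buotsipes
2. 0 -> i / C _ C #: no change
surface: buotsipes


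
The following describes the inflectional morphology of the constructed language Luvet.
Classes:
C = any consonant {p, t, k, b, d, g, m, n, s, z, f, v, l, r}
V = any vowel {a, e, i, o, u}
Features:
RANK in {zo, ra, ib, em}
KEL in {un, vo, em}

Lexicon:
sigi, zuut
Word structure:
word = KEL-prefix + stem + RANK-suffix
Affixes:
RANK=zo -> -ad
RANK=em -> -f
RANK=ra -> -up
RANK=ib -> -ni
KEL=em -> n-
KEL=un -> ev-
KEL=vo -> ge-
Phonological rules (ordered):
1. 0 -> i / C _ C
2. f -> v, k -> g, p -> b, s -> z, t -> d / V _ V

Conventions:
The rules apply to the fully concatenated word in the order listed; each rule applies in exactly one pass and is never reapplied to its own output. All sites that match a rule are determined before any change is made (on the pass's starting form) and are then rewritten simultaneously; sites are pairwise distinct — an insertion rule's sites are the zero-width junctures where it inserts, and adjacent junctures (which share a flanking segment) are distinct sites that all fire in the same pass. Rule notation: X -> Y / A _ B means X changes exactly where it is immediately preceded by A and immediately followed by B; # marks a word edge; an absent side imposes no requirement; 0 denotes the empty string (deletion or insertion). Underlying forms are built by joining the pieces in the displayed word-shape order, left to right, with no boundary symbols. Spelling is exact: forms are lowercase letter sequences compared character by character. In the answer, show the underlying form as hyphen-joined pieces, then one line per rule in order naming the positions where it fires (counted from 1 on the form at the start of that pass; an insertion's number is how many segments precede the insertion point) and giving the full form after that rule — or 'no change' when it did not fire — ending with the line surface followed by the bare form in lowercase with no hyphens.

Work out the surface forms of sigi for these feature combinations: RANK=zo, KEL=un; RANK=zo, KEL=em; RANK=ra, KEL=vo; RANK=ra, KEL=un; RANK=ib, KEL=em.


cell RANK=zo, KEL=un:
underlying: ev-sigi-ad
1. 0 -> i / C _ C: inserts after position(s) 2: evisigiad
2. f -> v, k -> g, p -> b, s -> z, t -> d / V _ V: fires at position(s) 4: evizigiad
surface: evizigiad

cell RANK=zo, KEL=em:
underlying: n-sigi-ad
1. 0 -> i / C _ C: inserts after position(s) 1: nisigiad
2. f -> v, k -> g, p -> b, s -> z, t -> d / V _ V: fires at position(s) 3: nizigiad
surface: nizigiad

cell RANK=ra, KEL=vo:
underlying: ge-sigi-up
1. 0 -> i / C _ C: no change
2. f -> v, k -> g, p -> b, s -> z, t -> d / V _ V: fires at position(s) 3: gezigiup
surface: gezigiup

cell RANK=ra, KEL=un:
underlying: ev-sigi-up
1. 0 -> i / C _ C: inserts after position(s) 2: evisigiup
2. f -> v, k -> g, p -> b, s -> z, t -> d / V _ V: fires at position(s) 4: evizigiup
surface: evizigiup

cell RANK=ib, KEL=em:
underlying: n-sigi-ni
1. 0 -> i / C _ C: inserts after position(s) 1: nisigini
2. f -> v, k -> g, p -> b, s -> z, t -> d / V _ V: fires at position(s) 3: nizigini
surface: nizigini


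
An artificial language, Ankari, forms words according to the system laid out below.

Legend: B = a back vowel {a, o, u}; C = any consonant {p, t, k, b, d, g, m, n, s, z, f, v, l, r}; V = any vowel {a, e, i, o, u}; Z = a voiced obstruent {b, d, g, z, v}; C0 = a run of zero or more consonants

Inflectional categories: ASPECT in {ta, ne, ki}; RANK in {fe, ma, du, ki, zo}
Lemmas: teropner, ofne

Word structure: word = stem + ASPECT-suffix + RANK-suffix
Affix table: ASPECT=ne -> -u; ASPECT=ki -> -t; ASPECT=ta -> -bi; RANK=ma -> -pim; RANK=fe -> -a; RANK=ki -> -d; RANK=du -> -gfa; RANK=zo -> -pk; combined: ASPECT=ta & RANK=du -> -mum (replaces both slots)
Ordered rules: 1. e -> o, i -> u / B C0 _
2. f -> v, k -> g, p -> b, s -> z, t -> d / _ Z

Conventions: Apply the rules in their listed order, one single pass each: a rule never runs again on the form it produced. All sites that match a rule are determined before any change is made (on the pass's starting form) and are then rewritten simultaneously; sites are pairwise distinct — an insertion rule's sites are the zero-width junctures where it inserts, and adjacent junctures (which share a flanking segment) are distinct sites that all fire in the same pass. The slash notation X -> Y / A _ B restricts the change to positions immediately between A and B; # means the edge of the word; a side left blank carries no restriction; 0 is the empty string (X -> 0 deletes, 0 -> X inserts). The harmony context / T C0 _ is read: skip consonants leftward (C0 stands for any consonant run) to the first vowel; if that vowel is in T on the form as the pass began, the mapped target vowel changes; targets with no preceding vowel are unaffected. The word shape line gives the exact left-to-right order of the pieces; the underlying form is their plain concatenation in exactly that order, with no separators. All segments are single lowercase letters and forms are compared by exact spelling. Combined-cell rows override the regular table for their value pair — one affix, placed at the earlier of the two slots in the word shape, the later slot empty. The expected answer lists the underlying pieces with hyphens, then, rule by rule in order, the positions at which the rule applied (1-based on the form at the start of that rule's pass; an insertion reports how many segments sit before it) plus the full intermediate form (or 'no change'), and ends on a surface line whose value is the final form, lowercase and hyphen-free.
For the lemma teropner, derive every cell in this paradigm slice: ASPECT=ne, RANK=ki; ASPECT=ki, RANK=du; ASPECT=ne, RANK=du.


cell ASPECT=ne, RANK=ki:
underlying: teropner-u-d
1. e -> o, i -> u / B C0 _: fires at position(s) 7: teropnorud
2. f -> v, k -> g, p -> b, s -> z, t -> d / _ Z: no change
surface: teropnorud

cell ASPECT=ki, RANK=du:
underlying: teropner-t-gfa
1. e -> o, i -> u / B C0 _: fires at position(s) 7: teropnortgfa
2. f -> v, k -> g, p -> b, s -> z, t -> d / _ Z: fires at position(s) 9: teropnordgfa
surface: teropnordgfa

cell ASPECT=ne, RANK=du:
underlying: teropner-u-gfa
1. e -> o, i -> u / B C0 _: fires at position(s) 7: teropnorugfa
2. f -> v, k -> g, p -> b, s -> z, t -> d / _ Z: no change
surface: teropnorugfa


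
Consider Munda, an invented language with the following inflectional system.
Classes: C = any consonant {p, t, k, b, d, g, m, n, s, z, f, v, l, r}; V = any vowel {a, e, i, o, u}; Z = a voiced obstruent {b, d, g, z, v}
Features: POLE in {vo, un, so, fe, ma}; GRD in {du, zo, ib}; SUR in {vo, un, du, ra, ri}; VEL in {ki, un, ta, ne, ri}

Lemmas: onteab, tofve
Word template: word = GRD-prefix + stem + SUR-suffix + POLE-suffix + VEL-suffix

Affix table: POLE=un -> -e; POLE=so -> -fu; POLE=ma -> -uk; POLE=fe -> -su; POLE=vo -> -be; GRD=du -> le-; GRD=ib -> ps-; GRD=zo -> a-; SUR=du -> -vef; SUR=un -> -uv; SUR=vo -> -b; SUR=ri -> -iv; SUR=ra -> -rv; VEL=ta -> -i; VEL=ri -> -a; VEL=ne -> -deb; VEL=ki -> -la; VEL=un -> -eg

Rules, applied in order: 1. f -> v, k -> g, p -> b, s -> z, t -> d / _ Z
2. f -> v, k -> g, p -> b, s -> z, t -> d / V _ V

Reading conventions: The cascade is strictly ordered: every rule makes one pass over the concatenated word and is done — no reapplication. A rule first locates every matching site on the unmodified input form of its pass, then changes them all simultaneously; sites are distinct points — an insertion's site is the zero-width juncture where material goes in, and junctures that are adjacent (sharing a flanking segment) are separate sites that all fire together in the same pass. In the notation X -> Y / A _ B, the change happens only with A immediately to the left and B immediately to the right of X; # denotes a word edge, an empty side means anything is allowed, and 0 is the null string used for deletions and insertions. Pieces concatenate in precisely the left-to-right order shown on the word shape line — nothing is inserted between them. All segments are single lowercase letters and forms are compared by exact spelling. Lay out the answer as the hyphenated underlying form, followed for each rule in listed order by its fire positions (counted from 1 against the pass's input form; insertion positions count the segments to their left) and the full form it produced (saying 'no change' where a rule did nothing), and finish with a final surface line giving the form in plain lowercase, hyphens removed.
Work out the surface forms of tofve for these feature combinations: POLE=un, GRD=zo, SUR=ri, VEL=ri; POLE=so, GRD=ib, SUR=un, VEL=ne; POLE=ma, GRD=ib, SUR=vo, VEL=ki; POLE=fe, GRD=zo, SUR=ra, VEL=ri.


cell POLE=un, GRD=zo, SUR=ri, VEL=ri:
underlying: a-tofve-iv-e-a
1. f -> v, k -> g, p -> b, s -> z, t -> d / _ Z: fires at position(s) 4: atovveivea
2. f -> v, k -> g, p -> b, s -> z, t -> d / V _ V: fires at position(s) 2: adovveivea
surface: adovveivea

cell POLE=so, GRD=ib, SUR=un, VEL=ne:
underlying: ps-tofve-uv-fu-deb
1. f -> v, k -> g, p -> b, s -> z, t -> d / _ Z: fires at position(s) 5: pstovveuvfudeb
2. f -> v, k -> g, p -> b, s -> z, t -> d / V _ V: no change
surface: pstovveuvfudeb

cell POLE=ma, GRD=ib, SUR=vo, VEL=ki:
underlying: ps-tofve-b-uk-la
1. f -> v, k -> g, p -> b, s -> z, t -> d / _ Z: fires at position(s) 5: pstovvebukla
2. f -> v, k -> g, p -> b, s -> z, t -> d / V _ V: no change
surface: pstovvebukla

cell POLE=fe, GRD=zo, SUR=ra, VEL=ri:
underlying: a-tofve-rv-su-a
1. f -> v, k -> g, p -> b, s -> z, t -> d / _ Z: fires at position(s) 4: atovvervsua
2. f -> v, k -> g, p -> b, s -> z, t -> d / V _ V: fires at position(s) 2: adovvervsua
surface: adovvervsua


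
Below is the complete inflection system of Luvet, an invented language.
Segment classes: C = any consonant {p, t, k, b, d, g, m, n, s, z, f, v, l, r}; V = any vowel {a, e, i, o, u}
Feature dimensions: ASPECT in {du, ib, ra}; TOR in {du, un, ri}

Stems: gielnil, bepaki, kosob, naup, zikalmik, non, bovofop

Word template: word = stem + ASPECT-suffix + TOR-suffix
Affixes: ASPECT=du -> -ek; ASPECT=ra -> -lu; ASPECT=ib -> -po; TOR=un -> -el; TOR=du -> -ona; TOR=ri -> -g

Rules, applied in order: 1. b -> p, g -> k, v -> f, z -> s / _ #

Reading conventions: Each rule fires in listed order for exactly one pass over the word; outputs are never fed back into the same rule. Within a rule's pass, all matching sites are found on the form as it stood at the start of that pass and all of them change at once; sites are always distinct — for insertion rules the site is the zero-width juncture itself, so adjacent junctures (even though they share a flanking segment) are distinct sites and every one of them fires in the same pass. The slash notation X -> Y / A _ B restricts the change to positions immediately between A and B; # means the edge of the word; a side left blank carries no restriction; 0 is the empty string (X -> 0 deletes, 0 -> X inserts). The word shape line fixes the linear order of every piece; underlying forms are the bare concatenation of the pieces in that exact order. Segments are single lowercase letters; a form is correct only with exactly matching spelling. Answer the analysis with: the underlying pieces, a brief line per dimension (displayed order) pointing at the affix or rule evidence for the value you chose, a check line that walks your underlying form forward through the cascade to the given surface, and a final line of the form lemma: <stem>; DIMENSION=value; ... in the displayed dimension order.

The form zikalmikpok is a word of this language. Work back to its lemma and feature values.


underlying: zikalmik-po-g
ASPECT=ib - signalled by the affix -po
TOR=ri - signalled by the affix -g
check: zikalmikpog -> zikalmikpok
lemma: zikalmik; ASPECT=ib; TOR=ri


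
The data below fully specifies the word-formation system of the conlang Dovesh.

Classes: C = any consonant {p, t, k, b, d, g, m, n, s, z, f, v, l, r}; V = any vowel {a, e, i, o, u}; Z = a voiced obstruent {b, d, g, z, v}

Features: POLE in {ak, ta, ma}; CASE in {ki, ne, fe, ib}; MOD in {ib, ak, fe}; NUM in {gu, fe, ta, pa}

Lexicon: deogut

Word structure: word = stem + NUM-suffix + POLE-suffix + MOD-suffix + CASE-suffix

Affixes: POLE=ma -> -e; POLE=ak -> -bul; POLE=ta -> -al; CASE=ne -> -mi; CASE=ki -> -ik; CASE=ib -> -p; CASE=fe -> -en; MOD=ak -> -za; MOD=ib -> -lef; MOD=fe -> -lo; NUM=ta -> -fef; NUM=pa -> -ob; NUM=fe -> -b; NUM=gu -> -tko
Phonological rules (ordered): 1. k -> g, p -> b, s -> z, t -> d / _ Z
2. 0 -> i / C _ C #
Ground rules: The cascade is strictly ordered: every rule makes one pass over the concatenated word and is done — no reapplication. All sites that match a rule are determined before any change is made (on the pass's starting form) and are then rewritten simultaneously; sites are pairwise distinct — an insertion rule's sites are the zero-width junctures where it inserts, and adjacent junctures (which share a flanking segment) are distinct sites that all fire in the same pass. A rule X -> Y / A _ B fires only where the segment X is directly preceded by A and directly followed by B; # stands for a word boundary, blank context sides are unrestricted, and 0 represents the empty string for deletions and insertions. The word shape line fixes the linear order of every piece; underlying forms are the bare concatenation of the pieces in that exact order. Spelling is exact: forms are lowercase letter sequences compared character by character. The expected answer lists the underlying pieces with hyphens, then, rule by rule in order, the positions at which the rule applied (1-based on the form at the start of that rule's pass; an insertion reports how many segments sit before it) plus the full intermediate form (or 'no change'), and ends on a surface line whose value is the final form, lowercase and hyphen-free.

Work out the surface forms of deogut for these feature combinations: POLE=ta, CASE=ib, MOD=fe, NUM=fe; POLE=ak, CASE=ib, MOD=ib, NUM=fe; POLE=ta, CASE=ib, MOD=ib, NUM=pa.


cell POLE=ta, CASE=ib, MOD=fe, NUM=fe:
underlying: deogut-b-al-lo-p
1. k -> g, p -> b, s -> z, t -> d / _ Z: fires at position(s) 6: deogudballop
2. 0 -> i / C _ C #: no change
surface: deogudballop

cell POLE=ak, CASE=ib, MOD=ib, NUM=fe:
underlying: deogut-b-bul-lef-p
1. k -> g, p -> b, s -> z, t -> d / _ Z: fires at position(s) 6: deogudbbullefp
2. 0 -> i / C _ C #: inserts after position(s) 13: deogudbbullefip
surface: deogudbbullefip

cell POLE=ta, CASE=ib, MOD=ib, NUM=pa:
underlying: deogut-ob-al-lef-p
1. k -> g, p -> b, s -> z, t -> d / _ Z: no change
2. 0 -> i / C _ C #: inserts after position(s) 13: deogutoballefip
surface: deogutoballefip


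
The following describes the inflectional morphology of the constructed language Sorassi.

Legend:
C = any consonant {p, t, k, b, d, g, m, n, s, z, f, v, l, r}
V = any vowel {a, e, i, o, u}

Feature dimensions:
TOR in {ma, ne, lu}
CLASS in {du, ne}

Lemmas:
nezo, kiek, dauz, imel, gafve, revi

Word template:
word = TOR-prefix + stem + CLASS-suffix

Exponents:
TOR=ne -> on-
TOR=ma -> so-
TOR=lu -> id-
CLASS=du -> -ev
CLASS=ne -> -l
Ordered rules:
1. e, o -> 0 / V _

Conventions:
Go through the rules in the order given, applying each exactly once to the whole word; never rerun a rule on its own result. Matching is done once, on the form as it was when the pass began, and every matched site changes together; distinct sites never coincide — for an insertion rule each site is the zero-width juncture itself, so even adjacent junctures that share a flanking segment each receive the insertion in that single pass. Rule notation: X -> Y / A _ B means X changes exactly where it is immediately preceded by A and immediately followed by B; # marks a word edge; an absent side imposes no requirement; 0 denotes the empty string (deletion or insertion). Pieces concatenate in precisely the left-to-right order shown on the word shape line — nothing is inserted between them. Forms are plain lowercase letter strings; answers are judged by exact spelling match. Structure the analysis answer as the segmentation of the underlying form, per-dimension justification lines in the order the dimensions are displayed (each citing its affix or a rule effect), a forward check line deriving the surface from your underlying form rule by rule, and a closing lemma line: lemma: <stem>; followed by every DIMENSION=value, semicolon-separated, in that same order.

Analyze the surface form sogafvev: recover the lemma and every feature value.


underlying: so-gafve-ev
TOR=ma - signalled by the affix so-
CLASS=du - signalled by the affix -ev
check: sogafveev -> sogafvev
lemma: gafve; TOR=ma; CLASS=du


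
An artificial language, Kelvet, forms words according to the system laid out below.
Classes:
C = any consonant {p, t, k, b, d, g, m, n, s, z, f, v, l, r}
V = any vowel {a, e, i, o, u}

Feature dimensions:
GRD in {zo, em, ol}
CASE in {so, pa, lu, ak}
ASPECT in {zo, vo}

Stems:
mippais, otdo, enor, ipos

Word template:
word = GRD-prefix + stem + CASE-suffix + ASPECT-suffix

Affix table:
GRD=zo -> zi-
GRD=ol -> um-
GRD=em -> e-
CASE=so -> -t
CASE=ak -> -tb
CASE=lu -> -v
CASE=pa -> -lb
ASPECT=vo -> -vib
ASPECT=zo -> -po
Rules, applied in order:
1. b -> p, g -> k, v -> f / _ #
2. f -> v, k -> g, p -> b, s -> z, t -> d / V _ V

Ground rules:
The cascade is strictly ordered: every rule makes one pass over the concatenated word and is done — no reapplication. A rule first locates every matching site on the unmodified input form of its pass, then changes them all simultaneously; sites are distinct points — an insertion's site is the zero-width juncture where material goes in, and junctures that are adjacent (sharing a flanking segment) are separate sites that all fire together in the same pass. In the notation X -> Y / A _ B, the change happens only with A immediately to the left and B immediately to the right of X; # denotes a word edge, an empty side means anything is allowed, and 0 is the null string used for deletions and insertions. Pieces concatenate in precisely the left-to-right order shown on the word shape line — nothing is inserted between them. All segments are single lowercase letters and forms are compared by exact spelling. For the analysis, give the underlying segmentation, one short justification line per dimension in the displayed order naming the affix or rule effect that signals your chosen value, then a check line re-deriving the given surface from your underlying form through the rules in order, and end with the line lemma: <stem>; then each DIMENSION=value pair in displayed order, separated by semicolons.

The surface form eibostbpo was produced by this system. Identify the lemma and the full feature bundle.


underlying: e-ipos-tb-po
GRD=em - signalled by the affix e-
CASE=ak - signalled by the affix -tb
ASPECT=zo - signalled by the affix -po
check: eipostbpo -> eipostbpo -> eibostbpo
lemma: ipos; GRD=em; CASE=ak; ASPECT=zo


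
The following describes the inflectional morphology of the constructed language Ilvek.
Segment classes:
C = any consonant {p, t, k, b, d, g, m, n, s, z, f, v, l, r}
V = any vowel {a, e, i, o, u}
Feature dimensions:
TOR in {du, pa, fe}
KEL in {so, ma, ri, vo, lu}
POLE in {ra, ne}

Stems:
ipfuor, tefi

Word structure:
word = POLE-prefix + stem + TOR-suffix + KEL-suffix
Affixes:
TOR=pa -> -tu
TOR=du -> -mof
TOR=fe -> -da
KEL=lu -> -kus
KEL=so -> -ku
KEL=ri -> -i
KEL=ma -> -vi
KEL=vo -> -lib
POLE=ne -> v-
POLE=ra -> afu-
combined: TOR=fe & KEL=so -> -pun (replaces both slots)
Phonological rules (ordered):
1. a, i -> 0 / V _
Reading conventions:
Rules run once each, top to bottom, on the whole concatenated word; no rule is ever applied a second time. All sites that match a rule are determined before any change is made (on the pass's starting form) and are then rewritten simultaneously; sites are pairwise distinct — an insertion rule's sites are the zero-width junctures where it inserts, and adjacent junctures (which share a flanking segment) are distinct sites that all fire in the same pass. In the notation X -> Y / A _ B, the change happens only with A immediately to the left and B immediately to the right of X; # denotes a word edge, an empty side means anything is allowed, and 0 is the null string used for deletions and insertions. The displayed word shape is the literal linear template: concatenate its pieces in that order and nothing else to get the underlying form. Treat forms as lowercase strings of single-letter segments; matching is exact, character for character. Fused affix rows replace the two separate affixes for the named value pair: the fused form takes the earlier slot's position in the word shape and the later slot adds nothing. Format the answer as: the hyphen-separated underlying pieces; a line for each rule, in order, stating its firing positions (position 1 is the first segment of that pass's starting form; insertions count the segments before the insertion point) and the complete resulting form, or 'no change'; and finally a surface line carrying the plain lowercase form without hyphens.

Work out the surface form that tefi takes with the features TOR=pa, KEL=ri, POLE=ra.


underlying: afu-tefi-tu-i
1. a, i -> 0 / V _: fires at position(s) 10: afutefitu
surface: afutefitu


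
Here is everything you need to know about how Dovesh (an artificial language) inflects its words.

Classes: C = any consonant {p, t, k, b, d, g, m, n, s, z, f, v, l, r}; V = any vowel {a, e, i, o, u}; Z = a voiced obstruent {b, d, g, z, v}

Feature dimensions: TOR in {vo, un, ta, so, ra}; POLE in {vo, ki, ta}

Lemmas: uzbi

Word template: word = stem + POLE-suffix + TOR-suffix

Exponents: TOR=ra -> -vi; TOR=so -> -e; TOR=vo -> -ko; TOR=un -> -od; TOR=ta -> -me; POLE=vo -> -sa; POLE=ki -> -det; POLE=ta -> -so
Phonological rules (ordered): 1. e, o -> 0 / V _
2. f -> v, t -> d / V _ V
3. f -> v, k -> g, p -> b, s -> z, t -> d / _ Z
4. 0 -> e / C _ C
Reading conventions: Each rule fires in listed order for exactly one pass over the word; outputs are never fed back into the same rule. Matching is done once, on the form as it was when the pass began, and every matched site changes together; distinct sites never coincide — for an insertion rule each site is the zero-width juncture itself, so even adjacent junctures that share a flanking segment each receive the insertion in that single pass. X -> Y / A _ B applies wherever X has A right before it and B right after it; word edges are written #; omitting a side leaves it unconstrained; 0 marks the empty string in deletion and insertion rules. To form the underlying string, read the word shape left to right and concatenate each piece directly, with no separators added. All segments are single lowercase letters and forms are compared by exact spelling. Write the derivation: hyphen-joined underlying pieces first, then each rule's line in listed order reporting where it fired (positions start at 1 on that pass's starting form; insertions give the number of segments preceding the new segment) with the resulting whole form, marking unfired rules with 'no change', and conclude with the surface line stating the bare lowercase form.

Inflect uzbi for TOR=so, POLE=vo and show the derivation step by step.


underlying: uzbi-sa-e
1. e, o -> 0 / V _: fires at position(s) 7: uzbisa
2. f -> v, t -> d / V _ V: no change
3. f -> v, k -> g, p -> b, s -> z, t -> d / _ Z: no change
4. 0 -> e / C _ C: inserts after position(s) 2: uzebisa
surface: uzebisa


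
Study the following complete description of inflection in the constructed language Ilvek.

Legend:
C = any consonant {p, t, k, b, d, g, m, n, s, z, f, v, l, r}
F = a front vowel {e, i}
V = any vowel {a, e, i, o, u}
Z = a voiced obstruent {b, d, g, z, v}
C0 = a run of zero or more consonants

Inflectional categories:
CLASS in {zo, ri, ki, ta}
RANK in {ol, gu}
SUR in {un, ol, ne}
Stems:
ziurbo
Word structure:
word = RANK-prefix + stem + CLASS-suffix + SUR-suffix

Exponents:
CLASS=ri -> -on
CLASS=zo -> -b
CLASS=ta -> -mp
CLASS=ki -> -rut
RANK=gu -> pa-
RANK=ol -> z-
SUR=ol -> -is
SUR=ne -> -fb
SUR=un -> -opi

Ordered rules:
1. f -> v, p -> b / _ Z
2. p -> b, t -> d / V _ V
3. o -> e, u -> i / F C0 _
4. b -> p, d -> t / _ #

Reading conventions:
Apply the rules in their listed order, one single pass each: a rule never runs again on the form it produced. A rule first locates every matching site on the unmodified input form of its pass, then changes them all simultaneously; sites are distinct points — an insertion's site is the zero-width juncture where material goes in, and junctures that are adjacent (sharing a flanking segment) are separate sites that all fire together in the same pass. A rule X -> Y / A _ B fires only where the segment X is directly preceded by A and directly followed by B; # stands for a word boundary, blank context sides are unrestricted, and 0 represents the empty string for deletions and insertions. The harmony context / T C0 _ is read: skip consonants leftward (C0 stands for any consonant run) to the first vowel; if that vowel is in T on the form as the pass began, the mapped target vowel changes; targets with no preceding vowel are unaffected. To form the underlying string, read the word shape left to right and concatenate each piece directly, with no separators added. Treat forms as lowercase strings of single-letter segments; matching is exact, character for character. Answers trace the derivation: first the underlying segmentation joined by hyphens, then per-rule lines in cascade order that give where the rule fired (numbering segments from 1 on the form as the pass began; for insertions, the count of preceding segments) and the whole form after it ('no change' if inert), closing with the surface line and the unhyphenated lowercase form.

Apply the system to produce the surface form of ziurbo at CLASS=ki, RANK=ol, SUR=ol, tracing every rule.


underlying: z-ziurbo-rut-is
1. f -> v, p -> b / _ Z: no change
2. p -> b, t -> d / V _ V: fires at position(s) 10: zziurborudis
3. o -> e, u -> i / F C0 _: fires at position(s) 4: zziirborudis
4. b -> p, d -> t / _ #: no change
surface: zziirborudis
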